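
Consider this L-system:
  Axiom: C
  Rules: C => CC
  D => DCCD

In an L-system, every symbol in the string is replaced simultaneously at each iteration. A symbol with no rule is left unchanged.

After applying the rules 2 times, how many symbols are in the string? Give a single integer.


Answer: 4

Derivation:
Step 0: length = 1
Step 1: length = 2
Step 2: length = 4


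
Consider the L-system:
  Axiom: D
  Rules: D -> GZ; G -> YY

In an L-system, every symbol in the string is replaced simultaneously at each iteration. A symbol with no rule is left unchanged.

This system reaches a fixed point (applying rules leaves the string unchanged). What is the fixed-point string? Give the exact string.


Answer: YYZ

Derivation:
Step 0: D
Step 1: GZ
Step 2: YYZ
Step 3: YYZ  (unchanged — fixed point at step 2)


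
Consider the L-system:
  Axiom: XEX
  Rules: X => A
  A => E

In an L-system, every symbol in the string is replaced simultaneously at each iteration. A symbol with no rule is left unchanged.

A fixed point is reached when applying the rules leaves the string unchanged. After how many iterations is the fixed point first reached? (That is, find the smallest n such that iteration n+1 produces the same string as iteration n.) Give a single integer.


Step 0: XEX
Step 1: AEA
Step 2: EEE
Step 3: EEE  (unchanged — fixed point at step 2)

Answer: 2


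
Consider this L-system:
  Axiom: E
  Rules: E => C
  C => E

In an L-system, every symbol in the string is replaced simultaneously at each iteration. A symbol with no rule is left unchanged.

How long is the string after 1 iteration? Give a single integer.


Step 0: length = 1
Step 1: length = 1

Answer: 1


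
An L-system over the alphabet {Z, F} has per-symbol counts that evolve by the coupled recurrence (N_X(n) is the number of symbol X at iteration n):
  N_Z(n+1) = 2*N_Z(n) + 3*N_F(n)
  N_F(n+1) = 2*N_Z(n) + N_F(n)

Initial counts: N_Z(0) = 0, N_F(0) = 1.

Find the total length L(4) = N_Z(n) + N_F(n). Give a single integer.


Step 0: N_Z=0, N_F=1, L=1
Step 1: N_Z=3, N_F=1, L=4
Step 2: N_Z=9, N_F=7, L=16
Step 3: N_Z=39, N_F=25, L=64
Step 4: N_Z=153, N_F=103, L=256

Answer: 256


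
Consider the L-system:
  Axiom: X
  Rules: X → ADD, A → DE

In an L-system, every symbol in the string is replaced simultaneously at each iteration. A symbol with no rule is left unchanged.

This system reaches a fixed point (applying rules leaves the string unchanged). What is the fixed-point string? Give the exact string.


Step 0: X
Step 1: ADD
Step 2: DEDD
Step 3: DEDD  (unchanged — fixed point at step 2)

Answer: DEDD


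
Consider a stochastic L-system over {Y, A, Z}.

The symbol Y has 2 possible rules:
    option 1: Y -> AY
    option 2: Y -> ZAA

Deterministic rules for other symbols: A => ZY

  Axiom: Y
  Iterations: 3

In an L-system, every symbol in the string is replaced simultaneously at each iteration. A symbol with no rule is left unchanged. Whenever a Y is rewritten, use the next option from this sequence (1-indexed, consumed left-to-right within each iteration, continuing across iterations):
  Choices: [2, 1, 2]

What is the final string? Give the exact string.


Answer: ZZAYZZAA

Derivation:
Step 0: Y
Step 1: ZAA  (used choices [2])
Step 2: ZZYZY  (used choices [])
Step 3: ZZAYZZAA  (used choices [1, 2])


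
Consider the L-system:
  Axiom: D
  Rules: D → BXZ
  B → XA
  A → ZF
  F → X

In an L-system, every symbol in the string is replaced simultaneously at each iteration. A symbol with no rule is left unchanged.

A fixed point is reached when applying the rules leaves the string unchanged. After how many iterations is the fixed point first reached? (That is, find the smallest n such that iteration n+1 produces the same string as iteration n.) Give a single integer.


Answer: 4

Derivation:
Step 0: D
Step 1: BXZ
Step 2: XAXZ
Step 3: XZFXZ
Step 4: XZXXZ
Step 5: XZXXZ  (unchanged — fixed point at step 4)


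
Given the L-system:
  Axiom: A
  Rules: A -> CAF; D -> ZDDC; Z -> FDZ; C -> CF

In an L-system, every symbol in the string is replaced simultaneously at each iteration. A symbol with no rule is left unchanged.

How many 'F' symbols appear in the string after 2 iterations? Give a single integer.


Step 0: A  (0 'F')
Step 1: CAF  (1 'F')
Step 2: CFCAFF  (3 'F')

Answer: 3


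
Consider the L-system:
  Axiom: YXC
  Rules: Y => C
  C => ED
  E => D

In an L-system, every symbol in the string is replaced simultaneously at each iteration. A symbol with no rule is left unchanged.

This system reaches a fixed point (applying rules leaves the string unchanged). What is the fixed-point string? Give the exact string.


Step 0: YXC
Step 1: CXED
Step 2: EDXDD
Step 3: DDXDD
Step 4: DDXDD  (unchanged — fixed point at step 3)

Answer: DDXDD


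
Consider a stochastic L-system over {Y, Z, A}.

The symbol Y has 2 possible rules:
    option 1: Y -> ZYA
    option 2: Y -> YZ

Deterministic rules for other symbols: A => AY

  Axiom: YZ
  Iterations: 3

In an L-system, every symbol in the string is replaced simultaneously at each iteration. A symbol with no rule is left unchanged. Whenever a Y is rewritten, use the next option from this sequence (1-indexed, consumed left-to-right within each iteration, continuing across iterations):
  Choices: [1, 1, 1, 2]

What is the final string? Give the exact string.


Step 0: YZ
Step 1: ZYAZ  (used choices [1])
Step 2: ZZYAAYZ  (used choices [1])
Step 3: ZZZYAAYAYYZZ  (used choices [1, 2])

Answer: ZZZYAAYAYYZZ


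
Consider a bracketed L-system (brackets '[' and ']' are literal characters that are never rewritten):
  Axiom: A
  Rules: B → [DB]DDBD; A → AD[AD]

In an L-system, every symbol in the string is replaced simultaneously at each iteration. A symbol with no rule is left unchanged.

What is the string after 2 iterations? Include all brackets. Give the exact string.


Answer: AD[AD]D[AD[AD]D]

Derivation:
Step 0: A
Step 1: AD[AD]
Step 2: AD[AD]D[AD[AD]D]


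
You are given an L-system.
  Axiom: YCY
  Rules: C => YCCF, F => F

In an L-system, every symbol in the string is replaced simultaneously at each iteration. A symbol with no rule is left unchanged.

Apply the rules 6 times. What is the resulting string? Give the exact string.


Answer: YYYYYYYCCFYCCFFYYCCFYCCFFFYYYCCFYCCFFYYCCFYCCFFFFYYYYCCFYCCFFYYCCFYCCFFFYYYCCFYCCFFYYCCFYCCFFFFFYYYYYCCFYCCFFYYCCFYCCFFFYYYCCFYCCFFYYCCFYCCFFFFYYYYCCFYCCFFYYCCFYCCFFFYYYCCFYCCFFYYCCFYCCFFFFFFY

Derivation:
Step 0: YCY
Step 1: YYCCFY
Step 2: YYYCCFYCCFFY
Step 3: YYYYCCFYCCFFYYCCFYCCFFFY
Step 4: YYYYYCCFYCCFFYYCCFYCCFFFYYYCCFYCCFFYYCCFYCCFFFFY
Step 5: YYYYYYCCFYCCFFYYCCFYCCFFFYYYCCFYCCFFYYCCFYCCFFFFYYYYCCFYCCFFYYCCFYCCFFFYYYCCFYCCFFYYCCFYCCFFFFFY
Step 6: YYYYYYYCCFYCCFFYYCCFYCCFFFYYYCCFYCCFFYYCCFYCCFFFFYYYYCCFYCCFFYYCCFYCCFFFYYYCCFYCCFFYYCCFYCCFFFFFYYYYYCCFYCCFFYYCCFYCCFFFYYYCCFYCCFFYYCCFYCCFFFFYYYYCCFYCCFFYYCCFYCCFFFYYYCCFYCCFFYYCCFYCCFFFFFFY


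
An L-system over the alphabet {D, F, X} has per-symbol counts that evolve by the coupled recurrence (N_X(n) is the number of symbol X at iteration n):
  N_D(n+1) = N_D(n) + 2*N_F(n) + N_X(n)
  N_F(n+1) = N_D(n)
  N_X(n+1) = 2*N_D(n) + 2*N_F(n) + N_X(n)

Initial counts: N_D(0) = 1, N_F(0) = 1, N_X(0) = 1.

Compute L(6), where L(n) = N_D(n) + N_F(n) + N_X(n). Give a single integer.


Step 0: N_D=1, N_F=1, N_X=1, L=3
Step 1: N_D=4, N_F=1, N_X=5, L=10
Step 2: N_D=11, N_F=4, N_X=15, L=30
Step 3: N_D=34, N_F=11, N_X=45, L=90
Step 4: N_D=101, N_F=34, N_X=135, L=270
Step 5: N_D=304, N_F=101, N_X=405, L=810
Step 6: N_D=911, N_F=304, N_X=1215, L=2430

Answer: 2430


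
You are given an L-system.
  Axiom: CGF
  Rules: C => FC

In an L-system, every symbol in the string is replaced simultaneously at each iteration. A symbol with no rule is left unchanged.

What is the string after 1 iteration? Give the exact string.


Answer: FCGF

Derivation:
Step 0: CGF
Step 1: FCGF


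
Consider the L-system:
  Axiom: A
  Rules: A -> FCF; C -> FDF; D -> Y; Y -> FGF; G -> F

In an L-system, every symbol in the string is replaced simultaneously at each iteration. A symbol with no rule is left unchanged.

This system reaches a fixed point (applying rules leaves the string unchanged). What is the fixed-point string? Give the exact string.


Step 0: A
Step 1: FCF
Step 2: FFDFF
Step 3: FFYFF
Step 4: FFFGFFF
Step 5: FFFFFFF
Step 6: FFFFFFF  (unchanged — fixed point at step 5)

Answer: FFFFFFF


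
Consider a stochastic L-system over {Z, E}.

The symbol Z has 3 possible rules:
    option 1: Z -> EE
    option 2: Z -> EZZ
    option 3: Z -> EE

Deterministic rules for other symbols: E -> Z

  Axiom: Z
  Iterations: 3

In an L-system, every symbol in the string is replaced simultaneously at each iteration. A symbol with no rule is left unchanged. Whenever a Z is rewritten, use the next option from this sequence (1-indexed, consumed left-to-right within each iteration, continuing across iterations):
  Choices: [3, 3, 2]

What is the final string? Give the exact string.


Answer: EEEZZ

Derivation:
Step 0: Z
Step 1: EE  (used choices [3])
Step 2: ZZ  (used choices [])
Step 3: EEEZZ  (used choices [3, 2])


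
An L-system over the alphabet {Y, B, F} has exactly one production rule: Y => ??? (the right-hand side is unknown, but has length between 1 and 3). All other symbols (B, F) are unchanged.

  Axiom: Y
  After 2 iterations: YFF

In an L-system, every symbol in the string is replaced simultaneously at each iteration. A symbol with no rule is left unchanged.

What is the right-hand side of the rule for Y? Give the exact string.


Trying Y => YF:
  Step 0: Y
  Step 1: YF
  Step 2: YFF
Matches the given result.

Answer: YF


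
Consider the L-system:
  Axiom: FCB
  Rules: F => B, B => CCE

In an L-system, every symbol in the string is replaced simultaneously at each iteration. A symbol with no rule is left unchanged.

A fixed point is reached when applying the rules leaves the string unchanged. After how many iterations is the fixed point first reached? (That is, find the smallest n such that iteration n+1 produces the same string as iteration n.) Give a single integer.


Answer: 2

Derivation:
Step 0: FCB
Step 1: BCCCE
Step 2: CCECCCE
Step 3: CCECCCE  (unchanged — fixed point at step 2)


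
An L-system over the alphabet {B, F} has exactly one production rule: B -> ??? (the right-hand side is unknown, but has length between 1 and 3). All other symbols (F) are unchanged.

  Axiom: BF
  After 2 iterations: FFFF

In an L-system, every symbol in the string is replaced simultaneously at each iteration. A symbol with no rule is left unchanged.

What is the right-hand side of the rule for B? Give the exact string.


Answer: FFF

Derivation:
Trying B -> FFF:
  Step 0: BF
  Step 1: FFFF
  Step 2: FFFF
Matches the given result.


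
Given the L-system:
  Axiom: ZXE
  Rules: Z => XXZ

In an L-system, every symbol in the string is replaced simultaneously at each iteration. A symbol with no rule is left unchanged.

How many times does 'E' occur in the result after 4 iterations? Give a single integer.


Step 0: ZXE  (1 'E')
Step 1: XXZXE  (1 'E')
Step 2: XXXXZXE  (1 'E')
Step 3: XXXXXXZXE  (1 'E')
Step 4: XXXXXXXXZXE  (1 'E')

Answer: 1


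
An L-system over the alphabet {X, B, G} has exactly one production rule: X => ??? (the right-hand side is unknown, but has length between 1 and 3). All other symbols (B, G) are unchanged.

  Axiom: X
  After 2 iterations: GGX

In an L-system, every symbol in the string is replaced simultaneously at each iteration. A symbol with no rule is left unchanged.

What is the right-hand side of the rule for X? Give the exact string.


Answer: GX

Derivation:
Trying X => GX:
  Step 0: X
  Step 1: GX
  Step 2: GGX
Matches the given result.


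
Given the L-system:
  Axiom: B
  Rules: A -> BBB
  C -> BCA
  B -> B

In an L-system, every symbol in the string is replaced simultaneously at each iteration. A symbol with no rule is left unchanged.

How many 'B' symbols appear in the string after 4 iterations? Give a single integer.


Step 0: B  (1 'B')
Step 1: B  (1 'B')
Step 2: B  (1 'B')
Step 3: B  (1 'B')
Step 4: B  (1 'B')

Answer: 1


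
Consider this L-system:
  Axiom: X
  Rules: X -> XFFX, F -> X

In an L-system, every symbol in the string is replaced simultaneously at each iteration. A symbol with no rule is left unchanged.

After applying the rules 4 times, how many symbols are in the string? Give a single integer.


Step 0: length = 1
Step 1: length = 4
Step 2: length = 10
Step 3: length = 28
Step 4: length = 76

Answer: 76


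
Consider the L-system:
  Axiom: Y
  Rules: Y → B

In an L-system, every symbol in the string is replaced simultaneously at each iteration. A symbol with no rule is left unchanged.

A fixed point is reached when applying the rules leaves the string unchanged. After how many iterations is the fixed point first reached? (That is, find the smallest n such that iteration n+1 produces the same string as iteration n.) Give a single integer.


Step 0: Y
Step 1: B
Step 2: B  (unchanged — fixed point at step 1)

Answer: 1


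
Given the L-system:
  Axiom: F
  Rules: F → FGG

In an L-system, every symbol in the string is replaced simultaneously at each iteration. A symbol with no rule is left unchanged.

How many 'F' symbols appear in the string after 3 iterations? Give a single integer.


Answer: 1

Derivation:
Step 0: F  (1 'F')
Step 1: FGG  (1 'F')
Step 2: FGGGG  (1 'F')
Step 3: FGGGGGG  (1 'F')


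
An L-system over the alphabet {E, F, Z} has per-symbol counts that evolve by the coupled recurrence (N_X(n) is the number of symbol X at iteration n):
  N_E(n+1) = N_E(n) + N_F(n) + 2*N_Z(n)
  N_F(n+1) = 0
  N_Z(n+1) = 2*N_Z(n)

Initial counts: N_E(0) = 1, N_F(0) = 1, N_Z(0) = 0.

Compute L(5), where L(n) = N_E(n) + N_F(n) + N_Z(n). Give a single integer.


Answer: 2

Derivation:
Step 0: N_E=1, N_F=1, N_Z=0, L=2
Step 1: N_E=2, N_F=0, N_Z=0, L=2
Step 2: N_E=2, N_F=0, N_Z=0, L=2
Step 3: N_E=2, N_F=0, N_Z=0, L=2
Step 4: N_E=2, N_F=0, N_Z=0, L=2
Step 5: N_E=2, N_F=0, N_Z=0, L=2


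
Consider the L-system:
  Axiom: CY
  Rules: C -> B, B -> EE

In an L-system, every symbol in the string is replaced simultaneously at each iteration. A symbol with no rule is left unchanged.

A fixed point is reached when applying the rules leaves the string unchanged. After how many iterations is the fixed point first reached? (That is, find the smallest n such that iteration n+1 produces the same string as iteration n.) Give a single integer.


Answer: 2

Derivation:
Step 0: CY
Step 1: BY
Step 2: EEY
Step 3: EEY  (unchanged — fixed point at step 2)


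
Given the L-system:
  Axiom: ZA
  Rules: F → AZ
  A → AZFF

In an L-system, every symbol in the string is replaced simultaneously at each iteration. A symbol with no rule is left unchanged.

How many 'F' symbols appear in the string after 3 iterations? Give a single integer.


Step 0: ZA  (0 'F')
Step 1: ZAZFF  (2 'F')
Step 2: ZAZFFZAZAZ  (2 'F')
Step 3: ZAZFFZAZAZZAZFFZAZFFZ  (6 'F')

Answer: 6


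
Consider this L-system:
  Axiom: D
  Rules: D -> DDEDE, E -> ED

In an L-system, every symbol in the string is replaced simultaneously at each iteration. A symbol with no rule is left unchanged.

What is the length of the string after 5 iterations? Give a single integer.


Answer: 989

Derivation:
Step 0: length = 1
Step 1: length = 5
Step 2: length = 19
Step 3: length = 71
Step 4: length = 265
Step 5: length = 989


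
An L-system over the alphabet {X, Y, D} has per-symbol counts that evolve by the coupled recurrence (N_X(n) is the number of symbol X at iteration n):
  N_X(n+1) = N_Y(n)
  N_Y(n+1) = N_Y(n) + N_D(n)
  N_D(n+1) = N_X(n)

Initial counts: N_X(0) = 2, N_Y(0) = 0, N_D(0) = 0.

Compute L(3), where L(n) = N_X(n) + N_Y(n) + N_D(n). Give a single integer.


Answer: 4

Derivation:
Step 0: N_X=2, N_Y=0, N_D=0, L=2
Step 1: N_X=0, N_Y=0, N_D=2, L=2
Step 2: N_X=0, N_Y=2, N_D=0, L=2
Step 3: N_X=2, N_Y=2, N_D=0, L=4


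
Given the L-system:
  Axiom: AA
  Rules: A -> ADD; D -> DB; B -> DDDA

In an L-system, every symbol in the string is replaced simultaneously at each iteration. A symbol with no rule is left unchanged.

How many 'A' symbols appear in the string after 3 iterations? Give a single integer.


Step 0: AA  (2 'A')
Step 1: ADDADD  (2 'A')
Step 2: ADDDBDBADDDBDB  (2 'A')
Step 3: ADDDBDBDBDDDADBDDDAADDDBDBDBDDDADBDDDA  (6 'A')

Answer: 6


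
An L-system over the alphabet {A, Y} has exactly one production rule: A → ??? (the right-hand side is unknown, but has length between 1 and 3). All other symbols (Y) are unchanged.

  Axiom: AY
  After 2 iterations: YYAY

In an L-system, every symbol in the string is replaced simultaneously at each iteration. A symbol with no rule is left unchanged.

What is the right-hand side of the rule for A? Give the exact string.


Answer: YA

Derivation:
Trying A → YA:
  Step 0: AY
  Step 1: YAY
  Step 2: YYAY
Matches the given result.


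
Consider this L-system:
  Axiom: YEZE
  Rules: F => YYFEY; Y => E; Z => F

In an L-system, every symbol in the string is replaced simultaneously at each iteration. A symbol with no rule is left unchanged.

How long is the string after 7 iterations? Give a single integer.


Step 0: length = 4
Step 1: length = 4
Step 2: length = 8
Step 3: length = 12
Step 4: length = 16
Step 5: length = 20
Step 6: length = 24
Step 7: length = 28

Answer: 28


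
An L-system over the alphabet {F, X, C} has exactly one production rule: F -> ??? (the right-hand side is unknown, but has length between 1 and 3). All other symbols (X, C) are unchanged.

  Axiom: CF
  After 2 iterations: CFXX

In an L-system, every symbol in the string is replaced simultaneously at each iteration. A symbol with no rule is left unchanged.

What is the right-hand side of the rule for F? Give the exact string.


Answer: FX

Derivation:
Trying F -> FX:
  Step 0: CF
  Step 1: CFX
  Step 2: CFXX
Matches the given result.


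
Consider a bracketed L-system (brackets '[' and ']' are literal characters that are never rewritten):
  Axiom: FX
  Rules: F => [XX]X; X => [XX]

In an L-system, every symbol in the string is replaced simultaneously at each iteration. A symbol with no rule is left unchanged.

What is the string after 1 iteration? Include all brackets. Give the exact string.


Step 0: FX
Step 1: [XX]X[XX]

Answer: [XX]X[XX]


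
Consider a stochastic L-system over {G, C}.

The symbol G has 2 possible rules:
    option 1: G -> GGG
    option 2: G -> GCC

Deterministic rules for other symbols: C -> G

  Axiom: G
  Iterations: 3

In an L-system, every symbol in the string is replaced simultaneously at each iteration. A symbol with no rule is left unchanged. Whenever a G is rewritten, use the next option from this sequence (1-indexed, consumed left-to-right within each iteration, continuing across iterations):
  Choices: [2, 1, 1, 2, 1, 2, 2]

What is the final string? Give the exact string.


Answer: GGGGCCGGGGCCGCC

Derivation:
Step 0: G
Step 1: GCC  (used choices [2])
Step 2: GGGGG  (used choices [1])
Step 3: GGGGCCGGGGCCGCC  (used choices [1, 2, 1, 2, 2])


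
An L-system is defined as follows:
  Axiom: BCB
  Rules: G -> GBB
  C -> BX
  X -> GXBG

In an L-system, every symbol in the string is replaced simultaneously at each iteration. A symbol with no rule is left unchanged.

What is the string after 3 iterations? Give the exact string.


Step 0: BCB
Step 1: BBXB
Step 2: BBGXBGB
Step 3: BBGBBGXBGBGBBB

Answer: BBGBBGXBGBGBBB


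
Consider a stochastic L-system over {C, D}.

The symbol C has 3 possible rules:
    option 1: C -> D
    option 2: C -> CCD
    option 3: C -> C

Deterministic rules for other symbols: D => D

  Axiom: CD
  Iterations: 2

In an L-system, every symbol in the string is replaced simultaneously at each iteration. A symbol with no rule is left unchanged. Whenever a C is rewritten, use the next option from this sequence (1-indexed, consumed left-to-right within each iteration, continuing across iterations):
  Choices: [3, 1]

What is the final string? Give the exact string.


Step 0: CD
Step 1: CD  (used choices [3])
Step 2: DD  (used choices [1])

Answer: DD


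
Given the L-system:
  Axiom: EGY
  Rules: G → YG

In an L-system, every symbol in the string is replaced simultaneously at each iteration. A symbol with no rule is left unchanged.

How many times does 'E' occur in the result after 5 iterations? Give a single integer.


Answer: 1

Derivation:
Step 0: EGY  (1 'E')
Step 1: EYGY  (1 'E')
Step 2: EYYGY  (1 'E')
Step 3: EYYYGY  (1 'E')
Step 4: EYYYYGY  (1 'E')
Step 5: EYYYYYGY  (1 'E')


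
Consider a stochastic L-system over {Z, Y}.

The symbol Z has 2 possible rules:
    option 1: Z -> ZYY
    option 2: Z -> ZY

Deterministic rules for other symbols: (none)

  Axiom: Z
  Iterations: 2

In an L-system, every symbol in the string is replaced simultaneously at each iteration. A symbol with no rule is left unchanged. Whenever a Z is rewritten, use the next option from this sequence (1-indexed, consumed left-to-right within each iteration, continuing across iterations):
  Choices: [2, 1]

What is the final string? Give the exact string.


Step 0: Z
Step 1: ZY  (used choices [2])
Step 2: ZYYY  (used choices [1])

Answer: ZYYY


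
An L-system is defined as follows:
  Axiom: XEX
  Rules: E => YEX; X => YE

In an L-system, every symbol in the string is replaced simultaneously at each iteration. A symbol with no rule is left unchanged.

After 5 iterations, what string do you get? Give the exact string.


Answer: YYYYYEXYEYYEXYYYEXYEYYYYYEXYEYYEXYYYEXYEYYYYEXYEYYEXYYYYYEXYEYYEXYYYEXYE

Derivation:
Step 0: XEX
Step 1: YEYEXYE
Step 2: YYEXYYEXYEYYEX
Step 3: YYYEXYEYYYEXYEYYEXYYYEXYE
Step 4: YYYYEXYEYYEXYYYYEXYEYYEXYYYEXYEYYYYEXYEYYEX
Step 5: YYYYYEXYEYYEXYYYEXYEYYYYYEXYEYYEXYYYEXYEYYYYEXYEYYEXYYYYYEXYEYYEXYYYEXYE


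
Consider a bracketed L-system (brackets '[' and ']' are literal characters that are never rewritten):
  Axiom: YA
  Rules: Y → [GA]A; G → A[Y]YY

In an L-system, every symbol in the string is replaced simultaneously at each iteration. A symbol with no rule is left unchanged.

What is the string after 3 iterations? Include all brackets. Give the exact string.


Answer: [A[[GA]A][GA]A[GA]AA]AA

Derivation:
Step 0: YA
Step 1: [GA]AA
Step 2: [A[Y]YYA]AA
Step 3: [A[[GA]A][GA]A[GA]AA]AA


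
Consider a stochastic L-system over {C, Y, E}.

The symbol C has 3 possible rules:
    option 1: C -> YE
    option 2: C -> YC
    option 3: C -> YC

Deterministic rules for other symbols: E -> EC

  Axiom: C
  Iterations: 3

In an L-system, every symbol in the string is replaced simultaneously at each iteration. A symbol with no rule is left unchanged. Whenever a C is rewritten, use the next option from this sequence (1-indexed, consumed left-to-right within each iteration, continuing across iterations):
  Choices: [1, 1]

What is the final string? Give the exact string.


Step 0: C
Step 1: YE  (used choices [1])
Step 2: YEC  (used choices [])
Step 3: YECYE  (used choices [1])

Answer: YECYE


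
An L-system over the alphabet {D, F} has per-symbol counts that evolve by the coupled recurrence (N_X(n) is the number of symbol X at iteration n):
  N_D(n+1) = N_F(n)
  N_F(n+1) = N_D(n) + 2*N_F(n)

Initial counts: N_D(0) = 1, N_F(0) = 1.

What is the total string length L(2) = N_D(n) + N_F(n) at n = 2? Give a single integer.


Answer: 10

Derivation:
Step 0: N_D=1, N_F=1, L=2
Step 1: N_D=1, N_F=3, L=4
Step 2: N_D=3, N_F=7, L=10


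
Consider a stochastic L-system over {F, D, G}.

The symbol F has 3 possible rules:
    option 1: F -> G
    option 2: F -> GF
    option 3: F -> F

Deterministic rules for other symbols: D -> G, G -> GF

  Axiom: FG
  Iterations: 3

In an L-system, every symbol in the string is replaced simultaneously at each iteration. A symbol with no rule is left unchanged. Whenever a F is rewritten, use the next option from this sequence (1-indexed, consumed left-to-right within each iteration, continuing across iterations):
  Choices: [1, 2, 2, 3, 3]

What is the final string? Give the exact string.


Step 0: FG
Step 1: GGF  (used choices [1])
Step 2: GFGFGF  (used choices [2])
Step 3: GFGFGFFGFF  (used choices [2, 3, 3])

Answer: GFGFGFFGFF


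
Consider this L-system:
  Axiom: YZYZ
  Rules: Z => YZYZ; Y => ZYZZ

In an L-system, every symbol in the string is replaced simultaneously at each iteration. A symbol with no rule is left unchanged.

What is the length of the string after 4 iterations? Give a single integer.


Answer: 1024

Derivation:
Step 0: length = 4
Step 1: length = 16
Step 2: length = 64
Step 3: length = 256
Step 4: length = 1024


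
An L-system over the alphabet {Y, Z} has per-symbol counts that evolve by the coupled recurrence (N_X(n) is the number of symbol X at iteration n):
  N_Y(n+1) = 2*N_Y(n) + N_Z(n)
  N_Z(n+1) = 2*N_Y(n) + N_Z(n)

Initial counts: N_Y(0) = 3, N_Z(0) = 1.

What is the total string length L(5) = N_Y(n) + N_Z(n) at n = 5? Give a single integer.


Answer: 1134

Derivation:
Step 0: N_Y=3, N_Z=1, L=4
Step 1: N_Y=7, N_Z=7, L=14
Step 2: N_Y=21, N_Z=21, L=42
Step 3: N_Y=63, N_Z=63, L=126
Step 4: N_Y=189, N_Z=189, L=378
Step 5: N_Y=567, N_Z=567, L=1134


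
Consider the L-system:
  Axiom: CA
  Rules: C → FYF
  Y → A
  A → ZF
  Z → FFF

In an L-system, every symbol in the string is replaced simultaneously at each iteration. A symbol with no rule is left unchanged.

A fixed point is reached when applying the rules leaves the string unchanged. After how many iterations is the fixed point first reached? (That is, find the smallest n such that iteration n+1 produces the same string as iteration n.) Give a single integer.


Step 0: CA
Step 1: FYFZF
Step 2: FAFFFFF
Step 3: FZFFFFFF
Step 4: FFFFFFFFFF
Step 5: FFFFFFFFFF  (unchanged — fixed point at step 4)

Answer: 4


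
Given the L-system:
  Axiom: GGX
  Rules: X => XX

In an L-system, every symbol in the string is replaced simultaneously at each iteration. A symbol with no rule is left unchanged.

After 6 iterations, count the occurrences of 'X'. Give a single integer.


Step 0: GGX  (1 'X')
Step 1: GGXX  (2 'X')
Step 2: GGXXXX  (4 'X')
Step 3: GGXXXXXXXX  (8 'X')
Step 4: GGXXXXXXXXXXXXXXXX  (16 'X')
Step 5: GGXXXXXXXXXXXXXXXXXXXXXXXXXXXXXXXX  (32 'X')
Step 6: GGXXXXXXXXXXXXXXXXXXXXXXXXXXXXXXXXXXXXXXXXXXXXXXXXXXXXXXXXXXXXXXXX  (64 'X')

Answer: 64


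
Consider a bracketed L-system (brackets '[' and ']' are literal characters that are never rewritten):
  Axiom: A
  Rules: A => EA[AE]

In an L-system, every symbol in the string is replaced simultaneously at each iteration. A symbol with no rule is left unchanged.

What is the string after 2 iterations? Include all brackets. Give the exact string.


Step 0: A
Step 1: EA[AE]
Step 2: EEA[AE][EA[AE]E]

Answer: EEA[AE][EA[AE]E]


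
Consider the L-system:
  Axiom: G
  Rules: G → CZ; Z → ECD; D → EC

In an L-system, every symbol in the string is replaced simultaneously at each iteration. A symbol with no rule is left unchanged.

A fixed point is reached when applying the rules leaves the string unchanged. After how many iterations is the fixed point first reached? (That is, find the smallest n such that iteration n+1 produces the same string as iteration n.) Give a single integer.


Step 0: G
Step 1: CZ
Step 2: CECD
Step 3: CECEC
Step 4: CECEC  (unchanged — fixed point at step 3)

Answer: 3


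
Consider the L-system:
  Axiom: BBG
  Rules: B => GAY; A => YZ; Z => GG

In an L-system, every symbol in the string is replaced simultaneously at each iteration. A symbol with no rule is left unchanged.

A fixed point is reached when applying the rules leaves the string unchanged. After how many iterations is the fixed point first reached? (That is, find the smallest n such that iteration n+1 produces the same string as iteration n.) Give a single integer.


Answer: 3

Derivation:
Step 0: BBG
Step 1: GAYGAYG
Step 2: GYZYGYZYG
Step 3: GYGGYGYGGYG
Step 4: GYGGYGYGGYG  (unchanged — fixed point at step 3)


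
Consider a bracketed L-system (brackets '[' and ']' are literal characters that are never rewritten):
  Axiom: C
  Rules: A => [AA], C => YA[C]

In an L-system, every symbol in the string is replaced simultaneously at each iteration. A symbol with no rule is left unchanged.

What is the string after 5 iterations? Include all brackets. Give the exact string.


Step 0: C
Step 1: YA[C]
Step 2: Y[AA][YA[C]]
Step 3: Y[[AA][AA]][Y[AA][YA[C]]]
Step 4: Y[[[AA][AA]][[AA][AA]]][Y[[AA][AA]][Y[AA][YA[C]]]]
Step 5: Y[[[[AA][AA]][[AA][AA]]][[[AA][AA]][[AA][AA]]]][Y[[[AA][AA]][[AA][AA]]][Y[[AA][AA]][Y[AA][YA[C]]]]]

Answer: Y[[[[AA][AA]][[AA][AA]]][[[AA][AA]][[AA][AA]]]][Y[[[AA][AA]][[AA][AA]]][Y[[AA][AA]][Y[AA][YA[C]]]]]


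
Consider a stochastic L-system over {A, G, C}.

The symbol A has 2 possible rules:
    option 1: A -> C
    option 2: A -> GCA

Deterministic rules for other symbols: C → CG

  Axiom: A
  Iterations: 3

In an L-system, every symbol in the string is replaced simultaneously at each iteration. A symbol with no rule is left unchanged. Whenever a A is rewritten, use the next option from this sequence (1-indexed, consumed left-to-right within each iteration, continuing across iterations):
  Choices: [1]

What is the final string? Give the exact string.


Answer: CGG

Derivation:
Step 0: A
Step 1: C  (used choices [1])
Step 2: CG  (used choices [])
Step 3: CGG  (used choices [])


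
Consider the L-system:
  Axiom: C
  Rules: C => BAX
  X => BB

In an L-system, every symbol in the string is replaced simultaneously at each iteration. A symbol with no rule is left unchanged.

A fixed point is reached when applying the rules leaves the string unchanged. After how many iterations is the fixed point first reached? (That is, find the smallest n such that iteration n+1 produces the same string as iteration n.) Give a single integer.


Step 0: C
Step 1: BAX
Step 2: BABB
Step 3: BABB  (unchanged — fixed point at step 2)

Answer: 2


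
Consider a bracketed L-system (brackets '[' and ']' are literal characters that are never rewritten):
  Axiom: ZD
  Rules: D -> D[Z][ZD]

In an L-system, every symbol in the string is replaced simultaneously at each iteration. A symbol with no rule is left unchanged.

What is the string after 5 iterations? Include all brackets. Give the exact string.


Step 0: ZD
Step 1: ZD[Z][ZD]
Step 2: ZD[Z][ZD][Z][ZD[Z][ZD]]
Step 3: ZD[Z][ZD][Z][ZD[Z][ZD]][Z][ZD[Z][ZD][Z][ZD[Z][ZD]]]
Step 4: ZD[Z][ZD][Z][ZD[Z][ZD]][Z][ZD[Z][ZD][Z][ZD[Z][ZD]]][Z][ZD[Z][ZD][Z][ZD[Z][ZD]][Z][ZD[Z][ZD][Z][ZD[Z][ZD]]]]
Step 5: ZD[Z][ZD][Z][ZD[Z][ZD]][Z][ZD[Z][ZD][Z][ZD[Z][ZD]]][Z][ZD[Z][ZD][Z][ZD[Z][ZD]][Z][ZD[Z][ZD][Z][ZD[Z][ZD]]]][Z][ZD[Z][ZD][Z][ZD[Z][ZD]][Z][ZD[Z][ZD][Z][ZD[Z][ZD]]][Z][ZD[Z][ZD][Z][ZD[Z][ZD]][Z][ZD[Z][ZD][Z][ZD[Z][ZD]]]]]

Answer: ZD[Z][ZD][Z][ZD[Z][ZD]][Z][ZD[Z][ZD][Z][ZD[Z][ZD]]][Z][ZD[Z][ZD][Z][ZD[Z][ZD]][Z][ZD[Z][ZD][Z][ZD[Z][ZD]]]][Z][ZD[Z][ZD][Z][ZD[Z][ZD]][Z][ZD[Z][ZD][Z][ZD[Z][ZD]]][Z][ZD[Z][ZD][Z][ZD[Z][ZD]][Z][ZD[Z][ZD][Z][ZD[Z][ZD]]]]]


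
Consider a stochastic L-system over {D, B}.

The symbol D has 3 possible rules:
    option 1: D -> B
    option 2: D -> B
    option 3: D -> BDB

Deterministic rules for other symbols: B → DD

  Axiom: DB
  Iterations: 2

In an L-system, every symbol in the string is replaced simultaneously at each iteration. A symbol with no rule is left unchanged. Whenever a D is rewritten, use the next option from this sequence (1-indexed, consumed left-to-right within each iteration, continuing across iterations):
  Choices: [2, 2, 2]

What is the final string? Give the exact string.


Step 0: DB
Step 1: BDD  (used choices [2])
Step 2: DDBB  (used choices [2, 2])

Answer: DDBB


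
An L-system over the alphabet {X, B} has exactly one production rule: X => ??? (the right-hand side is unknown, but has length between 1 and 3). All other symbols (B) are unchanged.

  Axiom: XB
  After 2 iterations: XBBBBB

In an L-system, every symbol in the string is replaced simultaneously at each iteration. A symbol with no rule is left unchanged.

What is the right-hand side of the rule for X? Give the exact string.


Answer: XBB

Derivation:
Trying X => XBB:
  Step 0: XB
  Step 1: XBBB
  Step 2: XBBBBB
Matches the given result.


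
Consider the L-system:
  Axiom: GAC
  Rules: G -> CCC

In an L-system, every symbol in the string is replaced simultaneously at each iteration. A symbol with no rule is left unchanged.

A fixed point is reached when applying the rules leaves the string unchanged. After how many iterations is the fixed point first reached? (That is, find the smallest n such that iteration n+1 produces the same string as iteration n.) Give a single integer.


Step 0: GAC
Step 1: CCCAC
Step 2: CCCAC  (unchanged — fixed point at step 1)

Answer: 1


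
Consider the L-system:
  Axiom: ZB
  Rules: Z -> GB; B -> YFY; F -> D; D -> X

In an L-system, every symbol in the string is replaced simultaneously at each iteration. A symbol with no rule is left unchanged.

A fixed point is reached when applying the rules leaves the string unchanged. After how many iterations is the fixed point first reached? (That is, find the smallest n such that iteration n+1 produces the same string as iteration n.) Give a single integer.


Step 0: ZB
Step 1: GBYFY
Step 2: GYFYYDY
Step 3: GYDYYXY
Step 4: GYXYYXY
Step 5: GYXYYXY  (unchanged — fixed point at step 4)

Answer: 4


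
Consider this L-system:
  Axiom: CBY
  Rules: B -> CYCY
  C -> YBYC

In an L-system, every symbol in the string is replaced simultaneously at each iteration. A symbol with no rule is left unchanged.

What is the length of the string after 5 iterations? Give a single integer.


Step 0: length = 3
Step 1: length = 9
Step 2: length = 21
Step 3: length = 45
Step 4: length = 93
Step 5: length = 189

Answer: 189


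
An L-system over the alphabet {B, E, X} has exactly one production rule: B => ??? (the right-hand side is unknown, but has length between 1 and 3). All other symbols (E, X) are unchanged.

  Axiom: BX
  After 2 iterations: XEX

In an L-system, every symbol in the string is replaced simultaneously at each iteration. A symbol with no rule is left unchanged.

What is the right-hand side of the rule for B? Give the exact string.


Trying B => XE:
  Step 0: BX
  Step 1: XEX
  Step 2: XEX
Matches the given result.

Answer: XE


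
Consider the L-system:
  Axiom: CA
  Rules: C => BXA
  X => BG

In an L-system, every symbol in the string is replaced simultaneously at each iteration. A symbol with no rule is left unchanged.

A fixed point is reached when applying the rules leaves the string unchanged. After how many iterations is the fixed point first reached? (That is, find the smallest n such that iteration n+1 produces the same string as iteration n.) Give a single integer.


Step 0: CA
Step 1: BXAA
Step 2: BBGAA
Step 3: BBGAA  (unchanged — fixed point at step 2)

Answer: 2


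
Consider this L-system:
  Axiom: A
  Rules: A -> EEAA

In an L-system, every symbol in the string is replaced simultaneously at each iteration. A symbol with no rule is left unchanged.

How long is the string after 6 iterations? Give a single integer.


Answer: 190

Derivation:
Step 0: length = 1
Step 1: length = 4
Step 2: length = 10
Step 3: length = 22
Step 4: length = 46
Step 5: length = 94
Step 6: length = 190


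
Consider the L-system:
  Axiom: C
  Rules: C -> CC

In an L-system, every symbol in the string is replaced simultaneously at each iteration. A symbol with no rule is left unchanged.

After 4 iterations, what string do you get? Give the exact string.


Answer: CCCCCCCCCCCCCCCC

Derivation:
Step 0: C
Step 1: CC
Step 2: CCCC
Step 3: CCCCCCCC
Step 4: CCCCCCCCCCCCCCCC


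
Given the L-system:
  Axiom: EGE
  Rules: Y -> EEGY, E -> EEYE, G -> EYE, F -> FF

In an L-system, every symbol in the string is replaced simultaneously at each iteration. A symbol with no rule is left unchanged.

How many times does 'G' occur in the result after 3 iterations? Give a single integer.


Step 0: EGE  (1 'G')
Step 1: EEYEEYEEEYE  (0 'G')
Step 2: EEYEEEYEEEGYEEYEEEYEEEGYEEYEEEYEEEYEEEGYEEYE  (3 'G')
Step 3: EEYEEEYEEEGYEEYEEEYEEEYEEEGYEEYEEEYEEEYEEYEEEGYEEYEEEYEEEGYEEYEEEYEEEYEEEGYEEYEEEYEEEYEEYEEEGYEEYEEEYEEEGYEEYEEEYEEEYEEEGYEEYEEEYEEEYEEEGYEEYEEEYEEEYEEYEEEGYEEYEEEYEEEGYEEYE  (11 'G')

Answer: 11


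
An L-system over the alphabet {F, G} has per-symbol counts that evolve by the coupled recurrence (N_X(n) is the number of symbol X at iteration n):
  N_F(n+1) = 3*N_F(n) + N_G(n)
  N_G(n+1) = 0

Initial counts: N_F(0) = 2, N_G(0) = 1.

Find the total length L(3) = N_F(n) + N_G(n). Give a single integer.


Answer: 63

Derivation:
Step 0: N_F=2, N_G=1, L=3
Step 1: N_F=7, N_G=0, L=7
Step 2: N_F=21, N_G=0, L=21
Step 3: N_F=63, N_G=0, L=63


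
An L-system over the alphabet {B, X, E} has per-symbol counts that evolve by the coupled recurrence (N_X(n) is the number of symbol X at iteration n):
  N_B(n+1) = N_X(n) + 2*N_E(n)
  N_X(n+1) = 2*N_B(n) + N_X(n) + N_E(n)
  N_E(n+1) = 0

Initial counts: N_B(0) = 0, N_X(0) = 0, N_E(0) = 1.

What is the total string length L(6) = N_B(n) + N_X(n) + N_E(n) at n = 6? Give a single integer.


Step 0: N_B=0, N_X=0, N_E=1, L=1
Step 1: N_B=2, N_X=1, N_E=0, L=3
Step 2: N_B=1, N_X=5, N_E=0, L=6
Step 3: N_B=5, N_X=7, N_E=0, L=12
Step 4: N_B=7, N_X=17, N_E=0, L=24
Step 5: N_B=17, N_X=31, N_E=0, L=48
Step 6: N_B=31, N_X=65, N_E=0, L=96

Answer: 96


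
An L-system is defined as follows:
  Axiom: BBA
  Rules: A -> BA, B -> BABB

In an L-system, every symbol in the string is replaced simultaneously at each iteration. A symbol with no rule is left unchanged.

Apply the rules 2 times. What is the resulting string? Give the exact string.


Answer: BABBBABABBBABBBABBBABABBBABBBABBBA

Derivation:
Step 0: BBA
Step 1: BABBBABBBA
Step 2: BABBBABABBBABBBABBBABABBBABBBABBBA


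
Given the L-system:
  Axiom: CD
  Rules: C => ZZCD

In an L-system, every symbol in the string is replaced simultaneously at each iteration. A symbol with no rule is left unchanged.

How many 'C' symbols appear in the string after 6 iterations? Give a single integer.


Step 0: CD  (1 'C')
Step 1: ZZCDD  (1 'C')
Step 2: ZZZZCDDD  (1 'C')
Step 3: ZZZZZZCDDDD  (1 'C')
Step 4: ZZZZZZZZCDDDDD  (1 'C')
Step 5: ZZZZZZZZZZCDDDDDD  (1 'C')
Step 6: ZZZZZZZZZZZZCDDDDDDD  (1 'C')

Answer: 1


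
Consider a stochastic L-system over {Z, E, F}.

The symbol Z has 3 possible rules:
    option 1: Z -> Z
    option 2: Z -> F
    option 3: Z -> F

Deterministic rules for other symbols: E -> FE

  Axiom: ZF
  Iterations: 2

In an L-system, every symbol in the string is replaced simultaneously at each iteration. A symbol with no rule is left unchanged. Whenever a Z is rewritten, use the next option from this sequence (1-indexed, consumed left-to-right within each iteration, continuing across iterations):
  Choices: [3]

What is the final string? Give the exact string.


Answer: FF

Derivation:
Step 0: ZF
Step 1: FF  (used choices [3])
Step 2: FF  (used choices [])


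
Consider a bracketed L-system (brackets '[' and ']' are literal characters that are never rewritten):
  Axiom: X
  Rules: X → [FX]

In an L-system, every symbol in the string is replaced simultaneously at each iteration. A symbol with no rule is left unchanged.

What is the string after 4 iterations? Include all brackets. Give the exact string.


Answer: [F[F[F[FX]]]]

Derivation:
Step 0: X
Step 1: [FX]
Step 2: [F[FX]]
Step 3: [F[F[FX]]]
Step 4: [F[F[F[FX]]]]


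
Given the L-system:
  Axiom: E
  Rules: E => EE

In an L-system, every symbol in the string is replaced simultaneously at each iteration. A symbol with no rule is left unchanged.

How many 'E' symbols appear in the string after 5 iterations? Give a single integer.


Answer: 32

Derivation:
Step 0: E  (1 'E')
Step 1: EE  (2 'E')
Step 2: EEEE  (4 'E')
Step 3: EEEEEEEE  (8 'E')
Step 4: EEEEEEEEEEEEEEEE  (16 'E')
Step 5: EEEEEEEEEEEEEEEEEEEEEEEEEEEEEEEE  (32 'E')


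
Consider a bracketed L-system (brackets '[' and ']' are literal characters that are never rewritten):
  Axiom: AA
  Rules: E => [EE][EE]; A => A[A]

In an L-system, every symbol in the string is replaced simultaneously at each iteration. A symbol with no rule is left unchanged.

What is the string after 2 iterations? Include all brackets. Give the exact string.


Step 0: AA
Step 1: A[A]A[A]
Step 2: A[A][A[A]]A[A][A[A]]

Answer: A[A][A[A]]A[A][A[A]]
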